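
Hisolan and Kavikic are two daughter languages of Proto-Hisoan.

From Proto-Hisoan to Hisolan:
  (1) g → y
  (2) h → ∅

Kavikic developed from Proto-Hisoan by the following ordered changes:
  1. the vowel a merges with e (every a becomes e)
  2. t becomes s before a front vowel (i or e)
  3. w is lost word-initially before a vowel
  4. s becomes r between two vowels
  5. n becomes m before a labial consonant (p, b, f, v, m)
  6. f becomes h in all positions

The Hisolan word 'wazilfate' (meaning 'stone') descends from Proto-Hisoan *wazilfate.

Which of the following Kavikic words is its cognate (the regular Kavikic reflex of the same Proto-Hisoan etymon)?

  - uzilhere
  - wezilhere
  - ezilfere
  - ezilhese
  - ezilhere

ezilhere

Kavikic: *wazilfate
  wazilfate → wezilfete   [vowel merger]
  wezilfete → wezilfese   [palatalisation]
  wezilfese → ezilfese   [glide loss]
  ezilfese → ezilfere   [rhotacism]
  ezilfere (rule 5 does not apply)
  ezilfere → ezilhere   [unconditioned shift]
  giving Kavikic ezilhere.
Only 'ezilhere' matches the regular Kavikic development of *wazilfate.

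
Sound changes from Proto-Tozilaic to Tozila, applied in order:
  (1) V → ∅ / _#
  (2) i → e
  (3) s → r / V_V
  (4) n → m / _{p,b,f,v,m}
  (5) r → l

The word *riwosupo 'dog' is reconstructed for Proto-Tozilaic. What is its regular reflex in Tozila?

Tozila: *riwosupo
  riwosupo → riwosup   [apocope]
  riwosup → rewosup   [vowel merger]
  rewosup → reworup   [rhotacism]
  reworup (rule 4 does not apply)
  reworup → lewolup   [unconditioned shift]
  giving Tozila lewolup.

lewolup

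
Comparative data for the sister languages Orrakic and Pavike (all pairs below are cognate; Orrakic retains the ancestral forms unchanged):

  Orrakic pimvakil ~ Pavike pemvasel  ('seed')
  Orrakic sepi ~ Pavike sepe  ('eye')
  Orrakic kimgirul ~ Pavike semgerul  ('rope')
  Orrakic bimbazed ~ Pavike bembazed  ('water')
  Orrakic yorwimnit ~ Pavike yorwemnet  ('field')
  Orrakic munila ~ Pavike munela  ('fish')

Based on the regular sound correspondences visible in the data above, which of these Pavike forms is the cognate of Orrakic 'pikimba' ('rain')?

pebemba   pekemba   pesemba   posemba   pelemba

pimvakil ~ pemvasel, yorwimnit ~ yorwemnet — Orrakic i corresponds to Pavike e after a consonant, before a consonant other than r, m, n, p, b, f, v.
pimvakil ~ pemvasel — Orrakic k corresponds to Pavike s between vowels (before a front vowel).
pimvakil ~ pemvasel, kimgirul ~ semgerul — Orrakic i corresponds to Pavike e after a consonant, before a nasal.
Applying these to Orrakic 'pikimba':
  pikimba → pekimba   (i→e after a consonant, before a consonant other than r, m, n, p, b, f, v)
  pekimba → pesimba   (k→s between vowels (before a front vowel))
  pesimba → pesemba   (i→e after a consonant, before a nasal)
So the Pavike cognate is 'pesemba'.

pesemba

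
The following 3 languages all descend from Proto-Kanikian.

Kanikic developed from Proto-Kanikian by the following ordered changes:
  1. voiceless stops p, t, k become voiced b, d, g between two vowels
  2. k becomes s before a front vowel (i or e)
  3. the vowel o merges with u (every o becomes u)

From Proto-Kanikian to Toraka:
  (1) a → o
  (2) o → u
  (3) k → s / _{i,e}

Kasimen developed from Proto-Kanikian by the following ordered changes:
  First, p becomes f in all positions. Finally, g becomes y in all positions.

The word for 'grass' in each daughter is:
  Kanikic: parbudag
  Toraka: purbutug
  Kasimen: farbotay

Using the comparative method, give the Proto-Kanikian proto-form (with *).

*parbotag

Position 6: Kanikic has d, Toraka has t, Kasimen has t. Toraka preserves t here (none of its changes turn any other segment into t), so the proto-segment is *t.
Position 2: Kanikic has a, Toraka has u, Kasimen has a. Kanikic preserves a here (none of its changes turn any other segment into a), so the proto-segment is *a.
This points to *parbotag. Verify forward in each daughter:
Kanikic: *parbotag
  parbotag → parbodag   [intervocalic voicing]
  parbodag (rule 2 does not apply)
  parbodag → parbudag   [vowel merger]
  giving Kanikic parbudag.
Toraka: start from *parbotag.
  rule 1 (vowel merger): parbotag → porbotog
  rule 2 (vowel merger): porbotog → purbutug
  rule 3: no change — purbutug
  ⇒ Toraka purbutug
Kasimen: start from *parbotag.
  rule 1 (unconditioned shift): parbotag → farbotag
  rule 2 (unconditioned shift): farbotag → farbotay
  ⇒ Kasimen farbotay
No other proto-form is consistent with every reflex, so the reconstruction is *parbotag.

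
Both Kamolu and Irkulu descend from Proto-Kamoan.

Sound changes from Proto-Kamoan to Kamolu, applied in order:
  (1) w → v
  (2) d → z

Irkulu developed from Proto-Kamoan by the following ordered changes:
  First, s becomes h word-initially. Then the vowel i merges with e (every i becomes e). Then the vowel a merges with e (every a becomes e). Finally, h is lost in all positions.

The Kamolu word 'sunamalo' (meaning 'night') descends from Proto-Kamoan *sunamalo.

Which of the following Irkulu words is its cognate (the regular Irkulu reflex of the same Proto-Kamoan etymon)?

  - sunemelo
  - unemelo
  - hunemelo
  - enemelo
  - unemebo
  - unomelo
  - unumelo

unemelo

Irkulu: start from *sunamalo.
  rule 1 (debuccalisation): sunamalo → hunamalo
  rule 2: no change — hunamalo
  rule 3 (vowel merger): hunamalo → hunemelo
  rule 4 (h-loss): hunemelo → unemelo
  ⇒ Irkulu unemelo
Only 'unemelo' matches the regular Irkulu development of *sunamalo.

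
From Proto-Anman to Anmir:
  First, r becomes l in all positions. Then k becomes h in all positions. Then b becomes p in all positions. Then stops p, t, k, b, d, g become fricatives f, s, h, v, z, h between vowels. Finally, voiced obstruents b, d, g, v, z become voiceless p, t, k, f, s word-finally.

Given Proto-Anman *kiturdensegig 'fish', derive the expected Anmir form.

Anmir: *kiturdensegig
  kiturdensegig → kituldensegig   [unconditioned shift]
  kituldensegig → hituldensegig   [unconditioned shift]
  hituldensegig (rule 3 does not apply)
  hituldensegig → hisuldensehig   [intervocalic lenition]
  hisuldensehig → hisuldensehik   [final devoicing]
  giving Anmir hisuldensehik.

hisuldensehik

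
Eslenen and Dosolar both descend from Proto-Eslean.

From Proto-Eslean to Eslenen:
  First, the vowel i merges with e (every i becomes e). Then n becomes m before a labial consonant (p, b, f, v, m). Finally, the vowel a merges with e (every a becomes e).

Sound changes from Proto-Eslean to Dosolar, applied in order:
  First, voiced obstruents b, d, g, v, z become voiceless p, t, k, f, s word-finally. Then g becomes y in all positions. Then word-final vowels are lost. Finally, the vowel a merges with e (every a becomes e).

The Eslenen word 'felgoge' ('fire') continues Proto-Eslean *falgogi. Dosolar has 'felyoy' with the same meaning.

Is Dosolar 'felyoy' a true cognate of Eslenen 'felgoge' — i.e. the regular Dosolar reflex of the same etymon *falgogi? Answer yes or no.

Derive the expected Dosolar reflex of *falgogi:
Dosolar: start from *falgogi.
  rule 1: no change — falgogi
  rule 2 (unconditioned shift): falgogi → falyoyi
  rule 3 (apocope): falyoyi → falyoy
  rule 4 (vowel merger): falyoy → felyoy
  ⇒ Dosolar felyoy
Dosolar 'felyoy' matches the regular reflex exactly, so the pair is cognate.

yes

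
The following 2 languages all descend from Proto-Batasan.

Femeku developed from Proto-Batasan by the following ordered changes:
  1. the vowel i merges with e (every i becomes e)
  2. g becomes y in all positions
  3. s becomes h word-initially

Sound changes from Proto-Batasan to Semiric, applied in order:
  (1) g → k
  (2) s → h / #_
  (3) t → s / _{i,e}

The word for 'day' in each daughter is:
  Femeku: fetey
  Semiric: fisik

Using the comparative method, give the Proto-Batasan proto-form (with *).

*fitig

Position 4: Femeku has e, Semiric has i. Semiric preserves i here (none of its changes turn any other segment into i), so the proto-segment is *i.
Position 5: Femeku has y, Semiric has k. Taking the neighbouring segments as reconstructed: Femeku y could go back to *g or *y; Semiric k could go back to *k or *g — the one source consistent with every daughter is *g.
Position 3: Femeku has t, Semiric has s. Femeku preserves t here (none of its changes turn any other segment into t), so the proto-segment is *t.
Continuing position by position gives *fitig; check it forward:
Femeku: *fitig
  fitig → feteg   [vowel merger]
  feteg → fetey   [unconditioned shift]
  fetey (rule 3 does not apply)
  giving Femeku fetey.
Semiric: *fitig > fitik > fisik  (by unconditioned shift, palatalisation)
*fitig is the unique common source.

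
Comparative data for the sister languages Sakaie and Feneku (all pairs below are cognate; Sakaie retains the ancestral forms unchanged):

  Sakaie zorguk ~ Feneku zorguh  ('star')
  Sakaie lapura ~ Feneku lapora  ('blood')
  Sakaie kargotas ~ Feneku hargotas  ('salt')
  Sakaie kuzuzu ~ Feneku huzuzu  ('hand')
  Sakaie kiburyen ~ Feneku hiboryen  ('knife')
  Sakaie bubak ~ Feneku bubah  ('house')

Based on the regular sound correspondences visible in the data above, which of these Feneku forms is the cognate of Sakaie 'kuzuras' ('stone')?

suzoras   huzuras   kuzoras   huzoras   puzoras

huzoras

kuzuzu ~ huzuzu — Sakaie k corresponds to Feneku h word-initially before a back vowel.
lapura ~ lapora, kiburyen ~ hiboryen — Sakaie u corresponds to Feneku o after a consonant, before r.
Applying these to Sakaie 'kuzuras':
  kuzuras → huzuras   (k→h word-initially before a back vowel)
  huzuras → huzoras   (u→o after a consonant, before r)
So the Feneku cognate is 'huzoras'.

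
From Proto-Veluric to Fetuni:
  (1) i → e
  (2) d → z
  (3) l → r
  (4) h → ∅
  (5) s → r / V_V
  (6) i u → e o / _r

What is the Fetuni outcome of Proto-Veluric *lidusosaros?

rezororaros

Fetuni: *lidusosaros > ledusosaros > lezusosaros > rezusosaros > rezuroraros > rezororaros  (by vowel merger, unconditioned shift, unconditioned shift, rhotacism, pre-rhotic lowering)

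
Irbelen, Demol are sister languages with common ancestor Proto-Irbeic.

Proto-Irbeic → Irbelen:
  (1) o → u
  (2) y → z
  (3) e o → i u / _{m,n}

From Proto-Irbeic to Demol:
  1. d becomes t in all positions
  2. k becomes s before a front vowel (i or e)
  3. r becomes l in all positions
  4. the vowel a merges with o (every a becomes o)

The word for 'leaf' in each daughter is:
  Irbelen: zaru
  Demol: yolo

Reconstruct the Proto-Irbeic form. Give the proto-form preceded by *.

Position 1: Irbelen has z, Demol has y. Demol preserves y here (none of its changes turn any other segment into y), so the proto-segment is *y.
Position 2: Irbelen has a, Demol has o. Irbelen preserves a here (none of its changes turn any other segment into a), so the proto-segment is *a.
Position 3: Irbelen has r, Demol has l. Irbelen preserves r here (none of its changes turn any other segment into r), so the proto-segment is *r.
Continuing position by position gives *yaro; check it forward:
Irbelen: start from *yaro.
  rule 1 (vowel merger): yaro → yaru
  rule 2 (unconditioned shift): yaru → zaru
  rule 3: no change — zaru
  ⇒ Irbelen zaru
Demol: start from *yaro.
  rule 1: no change — yaro
  rule 2: no change — yaro
  rule 3 (unconditioned shift): yaro → yalo
  rule 4 (vowel merger): yalo → yolo
  ⇒ Demol yolo
No other proto-form is consistent with every reflex, so the reconstruction is *yaro.

*yaro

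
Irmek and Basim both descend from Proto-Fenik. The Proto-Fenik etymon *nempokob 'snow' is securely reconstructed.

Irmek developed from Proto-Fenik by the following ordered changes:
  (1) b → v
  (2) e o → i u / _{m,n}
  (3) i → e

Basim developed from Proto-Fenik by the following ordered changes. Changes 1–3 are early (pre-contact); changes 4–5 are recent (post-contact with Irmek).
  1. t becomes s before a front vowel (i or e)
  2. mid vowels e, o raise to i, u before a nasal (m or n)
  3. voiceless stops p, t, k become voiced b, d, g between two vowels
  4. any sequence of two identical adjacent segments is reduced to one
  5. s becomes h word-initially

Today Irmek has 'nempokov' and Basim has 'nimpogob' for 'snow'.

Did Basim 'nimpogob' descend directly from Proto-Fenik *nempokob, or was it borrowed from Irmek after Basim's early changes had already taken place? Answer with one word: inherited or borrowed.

If inherited, *nempokob would pass through all of Basim's changes:
Basim: *nempokob
  nempokob (rule 1 does not apply)
  nempokob → nimpokob   [pre-nasal raising]
  nimpokob → nimpogob   [intervocalic voicing]
  nimpogob (rule 4 does not apply)
  nimpogob (rule 5 does not apply)
  giving Basim nimpogob.
If borrowed from Irmek 'nempokov' after the early changes, it would undergo only the recent ones:
  rule 4 (degemination): no change (nempokov)
  rule 5 (debuccalisation): no change (nempokov)
  ⇒ as a loan: nempokov
Basim 'nimpogob' matches the inherited outcome exactly, so it is an inherited cognate, not a loan.

inherited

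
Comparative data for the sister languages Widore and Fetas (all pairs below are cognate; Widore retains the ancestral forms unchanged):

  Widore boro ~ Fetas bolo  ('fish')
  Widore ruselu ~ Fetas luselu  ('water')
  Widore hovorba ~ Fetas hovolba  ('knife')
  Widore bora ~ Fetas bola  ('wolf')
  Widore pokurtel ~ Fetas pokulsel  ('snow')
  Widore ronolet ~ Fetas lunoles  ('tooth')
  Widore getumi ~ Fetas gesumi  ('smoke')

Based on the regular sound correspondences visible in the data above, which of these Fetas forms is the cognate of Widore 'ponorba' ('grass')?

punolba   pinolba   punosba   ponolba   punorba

punolba

ronolet ~ lunoles — Widore o corresponds to Fetas u after a consonant, before a nasal.
hovorba ~ hovolba — Widore r corresponds to Fetas l after a vowel, before a labial obstruent.
Applying these to Widore 'ponorba':
  ponorba → punorba   (o→u after a consonant, before a nasal)
  punorba → punolba   (r→l after a vowel, before a labial obstruent)
So the Fetas cognate is 'punolba'.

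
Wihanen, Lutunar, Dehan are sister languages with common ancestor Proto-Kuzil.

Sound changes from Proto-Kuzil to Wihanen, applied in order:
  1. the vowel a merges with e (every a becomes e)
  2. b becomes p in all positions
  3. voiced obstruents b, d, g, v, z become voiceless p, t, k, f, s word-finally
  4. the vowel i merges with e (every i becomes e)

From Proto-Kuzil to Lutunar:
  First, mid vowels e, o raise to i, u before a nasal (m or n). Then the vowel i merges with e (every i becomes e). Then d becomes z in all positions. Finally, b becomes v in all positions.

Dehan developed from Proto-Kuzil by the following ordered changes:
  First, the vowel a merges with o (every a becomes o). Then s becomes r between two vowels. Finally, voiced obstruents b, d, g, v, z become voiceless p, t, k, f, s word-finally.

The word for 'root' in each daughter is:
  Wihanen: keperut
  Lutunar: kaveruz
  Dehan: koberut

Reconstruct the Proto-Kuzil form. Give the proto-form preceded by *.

Position 7: Wihanen has t, Lutunar has z, Dehan has t. Taking the neighbouring segments as reconstructed: Wihanen t could go back to *t or *d; Lutunar z could go back to *d or *z; Dehan t could go back to *t or *d — the one source consistent with every daughter is *d.
Position 3: Wihanen has p, Lutunar has v, Dehan has b. Dehan preserves b here (none of its changes turn any other segment into b), so the proto-segment is *b.
Position 2: Wihanen has e, Lutunar has a, Dehan has o. Lutunar preserves a here (none of its changes turn any other segment into a), so the proto-segment is *a.
The remaining positions agree across the daughters. Check the candidate against every language:
Wihanen: *kaberud > keberud > keperud > keperut  (by vowel merger, unconditioned shift, final devoicing)
Lutunar: *kaberud > kaberuz > kaveruz  (by unconditioned shift, unconditioned shift)
Dehan: *kaberud > koberud > koberut  (by vowel merger, final devoicing)
No other proto-form is consistent with every reflex, so the reconstruction is *kaberud.

*kaberud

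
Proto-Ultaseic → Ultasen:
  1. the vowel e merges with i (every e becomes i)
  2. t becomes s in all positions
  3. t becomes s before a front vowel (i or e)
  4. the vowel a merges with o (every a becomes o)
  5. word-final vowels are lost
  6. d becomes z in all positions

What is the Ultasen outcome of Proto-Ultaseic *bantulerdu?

Ultasen: start from *bantulerdu.
  rule 1 (vowel merger): bantulerdu → bantulirdu
  rule 2 (unconditioned shift): bantulirdu → bansulirdu
  rule 3: no change — bansulirdu
  rule 4 (vowel merger): bansulirdu → bonsulirdu
  rule 5 (apocope): bonsulirdu → bonsulird
  rule 6 (unconditioned shift): bonsulird → bonsulirz
  ⇒ Ultasen bonsulirz

bonsulirz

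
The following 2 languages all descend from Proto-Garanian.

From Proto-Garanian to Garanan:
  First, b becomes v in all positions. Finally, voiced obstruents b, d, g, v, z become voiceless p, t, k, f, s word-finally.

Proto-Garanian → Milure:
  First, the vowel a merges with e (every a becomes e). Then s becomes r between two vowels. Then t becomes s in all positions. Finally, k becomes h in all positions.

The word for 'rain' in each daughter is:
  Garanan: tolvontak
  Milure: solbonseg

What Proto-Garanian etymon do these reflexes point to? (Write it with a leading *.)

Position 4: Garanan has v, Milure has b. Milure preserves b here (none of its changes turn any other segment into b), so the proto-segment is *b.
Position 7: Garanan has t, Milure has s. Taking the neighbouring segments as reconstructed: Garanan t can only go back to *t; Milure s could go back to *t or *s — the one source consistent with every daughter is *t.
Position 9: Garanan has k, Milure has g. Milure preserves g here (none of its changes turn any other segment into g), so the proto-segment is *g.
Continuing position by position gives *tolbontag; check it forward:
Garanan: *tolbontag
  tolbontag → tolvontag   [unconditioned shift]
  tolvontag → tolvontak   [final devoicing]
  giving Garanan tolvontak.
Milure: *tolbontag
  tolbontag → tolbonteg   [vowel merger]
  tolbonteg (rule 2 does not apply)
  tolbonteg → solbonseg   [unconditioned shift]
  solbonseg (rule 4 does not apply)
  giving Milure solbonseg.
*tolbontag is the unique common source.

*tolbontag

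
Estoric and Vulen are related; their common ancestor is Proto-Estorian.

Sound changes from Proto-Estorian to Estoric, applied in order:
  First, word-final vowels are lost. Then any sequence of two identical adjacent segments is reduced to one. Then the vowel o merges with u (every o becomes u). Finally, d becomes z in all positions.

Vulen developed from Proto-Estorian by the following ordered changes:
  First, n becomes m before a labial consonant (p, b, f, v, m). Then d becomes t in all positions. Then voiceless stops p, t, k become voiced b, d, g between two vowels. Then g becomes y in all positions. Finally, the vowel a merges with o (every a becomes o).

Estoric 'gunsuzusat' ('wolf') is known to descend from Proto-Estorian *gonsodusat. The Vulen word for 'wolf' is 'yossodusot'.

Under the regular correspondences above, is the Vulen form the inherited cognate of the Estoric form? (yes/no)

no

Derive the expected Vulen reflex of *gonsodusat:
Vulen: *gonsodusat > gonsotusat > gonsodusat > yonsodusat > yonsodusot  (by unconditioned shift, intervocalic voicing, unconditioned shift, vowel merger)
The regular Vulen reflex would be 'yonsodusot', but the attested form is 'yossodusot'. The correspondence is irregular, so they are not cognates (the Vulen form has a different source).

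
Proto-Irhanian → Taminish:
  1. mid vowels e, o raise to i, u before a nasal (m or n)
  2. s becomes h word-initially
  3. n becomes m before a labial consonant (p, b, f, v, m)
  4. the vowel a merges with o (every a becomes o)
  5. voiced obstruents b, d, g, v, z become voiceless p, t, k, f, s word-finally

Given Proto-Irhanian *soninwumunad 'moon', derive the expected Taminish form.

huninwumunot

Taminish: start from *soninwumunad.
  rule 1 (pre-nasal raising): soninwumunad → suninwumunad
  rule 2 (debuccalisation): suninwumunad → huninwumunad
  rule 3: no change — huninwumunad
  rule 4 (vowel merger): huninwumunad → huninwumunod
  rule 5 (final devoicing): huninwumunod → huninwumunot
  ⇒ Taminish huninwumunot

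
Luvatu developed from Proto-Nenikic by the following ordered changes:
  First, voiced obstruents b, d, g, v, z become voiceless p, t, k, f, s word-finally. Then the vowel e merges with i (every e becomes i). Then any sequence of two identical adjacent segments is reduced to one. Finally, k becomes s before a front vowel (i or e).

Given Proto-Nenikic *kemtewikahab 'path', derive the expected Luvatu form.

Luvatu: start from *kemtewikahab.
  rule 1 (final devoicing): kemtewikahab → kemtewikahap
  rule 2 (vowel merger): kemtewikahap → kimtiwikahap
  rule 3: no change — kimtiwikahap
  rule 4 (palatalisation): kimtiwikahap → simtiwikahap
  ⇒ Luvatu simtiwikahap

simtiwikahap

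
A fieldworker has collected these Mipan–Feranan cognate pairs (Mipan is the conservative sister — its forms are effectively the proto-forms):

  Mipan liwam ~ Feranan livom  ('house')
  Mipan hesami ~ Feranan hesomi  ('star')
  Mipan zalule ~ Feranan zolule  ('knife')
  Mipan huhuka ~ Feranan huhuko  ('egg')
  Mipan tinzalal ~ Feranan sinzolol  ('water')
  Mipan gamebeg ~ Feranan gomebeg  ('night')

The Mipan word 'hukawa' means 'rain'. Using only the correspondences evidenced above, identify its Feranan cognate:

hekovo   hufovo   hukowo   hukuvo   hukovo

hukovo

zalule ~ zolule, tinzalal ~ sinzolol — Mipan a corresponds to Feranan o after a consonant, before a consonant other than r, m, n, p, b, f, v.
liwam ~ livom — Mipan w corresponds to Feranan v between vowels (before a back vowel).
huhuka ~ huhuko — Mipan a corresponds to Feranan o word-finally.
Applying these to Mipan 'hukawa':
  hukawa → hukowa   (a→o after a consonant, before a consonant other than r, m, n, p, b, f, v)
  hukowa → hukova   (w→v between vowels (before a back vowel))
  hukova → hukovo   (a→o word-finally)
So the Feranan cognate is 'hukovo'.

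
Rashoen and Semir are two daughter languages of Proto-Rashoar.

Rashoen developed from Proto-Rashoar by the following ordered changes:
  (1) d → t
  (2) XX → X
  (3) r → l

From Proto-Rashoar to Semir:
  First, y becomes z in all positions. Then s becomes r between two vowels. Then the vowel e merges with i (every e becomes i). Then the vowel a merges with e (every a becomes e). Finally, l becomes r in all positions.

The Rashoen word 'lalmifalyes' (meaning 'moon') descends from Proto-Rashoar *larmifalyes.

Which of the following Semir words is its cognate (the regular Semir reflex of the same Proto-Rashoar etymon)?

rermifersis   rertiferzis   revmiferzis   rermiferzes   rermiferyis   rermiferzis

rermiferzis

Semir: start from *larmifalyes.
  rule 1 (unconditioned shift): larmifalyes → larmifalzes
  rule 2: no change — larmifalzes
  rule 3 (vowel merger): larmifalzes → larmifalzis
  rule 4 (vowel merger): larmifalzis → lermifelzis
  rule 5 (unconditioned shift): lermifelzis → rermiferzis
  ⇒ Semir rermiferzis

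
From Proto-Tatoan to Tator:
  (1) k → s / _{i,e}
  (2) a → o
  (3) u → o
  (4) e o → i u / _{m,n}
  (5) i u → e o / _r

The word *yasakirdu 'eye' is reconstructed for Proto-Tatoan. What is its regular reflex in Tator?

yososerdo

Tator: start from *yasakirdu.
  rule 1 (palatalisation): yasakirdu → yasasirdu
  rule 2 (vowel merger): yasasirdu → yososirdu
  rule 3 (vowel merger): yososirdu → yososirdo
  rule 4: no change — yososirdo
  rule 5 (pre-rhotic lowering): yososirdo → yososerdo
  ⇒ Tator yososerdo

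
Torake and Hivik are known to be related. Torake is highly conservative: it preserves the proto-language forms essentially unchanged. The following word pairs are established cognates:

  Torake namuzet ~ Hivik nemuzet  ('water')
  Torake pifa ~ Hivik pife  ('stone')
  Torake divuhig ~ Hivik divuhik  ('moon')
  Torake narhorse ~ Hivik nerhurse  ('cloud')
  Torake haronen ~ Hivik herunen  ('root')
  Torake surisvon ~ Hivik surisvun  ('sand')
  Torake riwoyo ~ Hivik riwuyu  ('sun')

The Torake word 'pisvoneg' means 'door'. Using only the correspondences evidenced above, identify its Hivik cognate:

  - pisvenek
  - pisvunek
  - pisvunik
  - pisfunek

pisvunek

haronen ~ herunen, surisvon ~ surisvun — Torake o corresponds to Hivik u after a consonant, before a nasal.
divuhig ~ divuhik — Torake g corresponds to Hivik k word-finally.
Applying these to Torake 'pisvoneg':
  pisvoneg → pisvuneg   (o→u after a consonant, before a nasal)
  pisvuneg → pisvunek   (g→k word-finally)
So the Hivik cognate is 'pisvunek'.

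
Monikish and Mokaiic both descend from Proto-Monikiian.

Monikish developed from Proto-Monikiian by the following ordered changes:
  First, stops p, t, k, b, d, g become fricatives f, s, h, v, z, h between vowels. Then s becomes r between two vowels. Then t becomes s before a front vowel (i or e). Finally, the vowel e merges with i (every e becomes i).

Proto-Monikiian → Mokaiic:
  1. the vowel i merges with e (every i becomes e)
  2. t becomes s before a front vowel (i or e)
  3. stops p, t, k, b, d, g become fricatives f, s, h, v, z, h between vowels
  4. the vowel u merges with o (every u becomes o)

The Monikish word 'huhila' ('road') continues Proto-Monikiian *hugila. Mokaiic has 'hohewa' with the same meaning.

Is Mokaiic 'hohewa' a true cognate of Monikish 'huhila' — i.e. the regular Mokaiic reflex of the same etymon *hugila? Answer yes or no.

no

Derive the expected Mokaiic reflex of *hugila:
Mokaiic: *hugila > hugela > huhela > hohela  (by vowel merger, intervocalic lenition, vowel merger)
The regular Mokaiic reflex would be 'hohela', but the attested form is 'hohewa'. The correspondence is irregular, so they are not cognates (the Mokaiic form has a different source).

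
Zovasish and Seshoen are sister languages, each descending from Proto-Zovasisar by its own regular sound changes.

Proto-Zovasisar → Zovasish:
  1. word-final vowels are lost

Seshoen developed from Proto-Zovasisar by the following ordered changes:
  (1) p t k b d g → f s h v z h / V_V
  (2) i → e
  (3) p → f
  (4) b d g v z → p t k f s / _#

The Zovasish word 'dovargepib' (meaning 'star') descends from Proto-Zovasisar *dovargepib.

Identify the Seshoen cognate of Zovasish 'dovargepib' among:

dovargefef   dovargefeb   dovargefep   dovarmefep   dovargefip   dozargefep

Seshoen: *dovargepib
  dovargepib → dovargefib   [intervocalic lenition]
  dovargefib → dovargefeb   [vowel merger]
  dovargefeb (rule 3 does not apply)
  dovargefeb → dovargefep   [final devoicing]
  giving Seshoen dovargefep.
Only 'dovargefep' matches the regular Seshoen development of *dovargepib.

dovargefep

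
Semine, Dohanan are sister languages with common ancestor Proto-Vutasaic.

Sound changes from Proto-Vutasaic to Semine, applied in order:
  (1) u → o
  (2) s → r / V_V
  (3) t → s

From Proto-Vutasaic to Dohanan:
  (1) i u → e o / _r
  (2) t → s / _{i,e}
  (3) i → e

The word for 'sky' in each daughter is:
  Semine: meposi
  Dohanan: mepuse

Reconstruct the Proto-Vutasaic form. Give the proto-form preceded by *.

Position 6: Semine has i, Dohanan has e. Semine preserves i here (none of its changes turn any other segment into i), so the proto-segment is *i.
Position 4: Semine has o, Dohanan has u. Dohanan preserves u here (none of its changes turn any other segment into u), so the proto-segment is *u.
Continuing position by position gives *meputi; check it forward:
Semine: *meputi > mepoti > meposi  (by vowel merger, unconditioned shift)
Dohanan: start from *meputi.
  rule 1: no change — meputi
  rule 2 (palatalisation): meputi → mepusi
  rule 3 (vowel merger): mepusi → mepuse
  ⇒ Dohanan mepuse
No other proto-form is consistent with every reflex, so the reconstruction is *meputi.

*meputi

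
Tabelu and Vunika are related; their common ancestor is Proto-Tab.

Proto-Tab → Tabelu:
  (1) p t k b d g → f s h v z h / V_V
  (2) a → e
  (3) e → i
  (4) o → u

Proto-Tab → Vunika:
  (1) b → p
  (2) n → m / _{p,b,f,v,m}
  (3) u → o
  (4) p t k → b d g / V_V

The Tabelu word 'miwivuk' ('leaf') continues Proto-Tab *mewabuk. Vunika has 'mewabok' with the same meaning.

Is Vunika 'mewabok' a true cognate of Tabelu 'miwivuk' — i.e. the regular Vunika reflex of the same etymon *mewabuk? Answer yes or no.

Derive the expected Vunika reflex of *mewabuk:
Vunika: *mewabuk
  mewabuk → mewapuk   [unconditioned shift]
  mewapuk (rule 2 does not apply)
  mewapuk → mewapok   [vowel merger]
  mewapok → mewabok   [intervocalic voicing]
  giving Vunika mewabok.
Vunika 'mewabok' matches the regular reflex exactly, so the pair is cognate.

yes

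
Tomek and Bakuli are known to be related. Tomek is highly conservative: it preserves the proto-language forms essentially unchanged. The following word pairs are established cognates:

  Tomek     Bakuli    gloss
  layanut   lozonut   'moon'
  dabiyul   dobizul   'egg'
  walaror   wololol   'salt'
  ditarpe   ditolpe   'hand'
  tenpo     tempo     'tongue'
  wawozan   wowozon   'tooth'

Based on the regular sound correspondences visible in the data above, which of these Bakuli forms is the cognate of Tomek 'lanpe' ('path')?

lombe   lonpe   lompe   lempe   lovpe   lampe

layanut ~ lozonut, wawozan ~ wowozon — Tomek a corresponds to Bakuli o after a consonant, before a nasal.
tenpo ~ tempo — Tomek n corresponds to Bakuli m after a vowel, before a labial obstruent.
Applying these to Tomek 'lanpe':
  lanpe → lonpe   (a→o after a consonant, before a nasal)
  lonpe → lompe   (n→m after a vowel, before a labial obstruent)
So the Bakuli cognate is 'lompe'.

lompe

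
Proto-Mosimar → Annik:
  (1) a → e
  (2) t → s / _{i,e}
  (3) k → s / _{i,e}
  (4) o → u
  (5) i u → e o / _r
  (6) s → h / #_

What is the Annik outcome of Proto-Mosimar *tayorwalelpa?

heyorwelelpe

Annik: *tayorwalelpa
  tayorwalelpa → teyorwelelpe   [vowel merger]
  teyorwelelpe → seyorwelelpe   [palatalisation]
  seyorwelelpe (rule 3 does not apply)
  seyorwelelpe → seyurwelelpe   [vowel merger]
  seyurwelelpe → seyorwelelpe   [pre-rhotic lowering]
  seyorwelelpe → heyorwelelpe   [debuccalisation]
  giving Annik heyorwelelpe.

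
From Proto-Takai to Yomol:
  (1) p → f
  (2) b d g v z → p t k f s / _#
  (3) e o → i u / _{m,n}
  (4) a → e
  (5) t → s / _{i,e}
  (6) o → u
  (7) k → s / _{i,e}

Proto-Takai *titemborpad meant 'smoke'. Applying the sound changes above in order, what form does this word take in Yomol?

Yomol: *titemborpad > titemborfad > titemborfat > titimborfat > titimborfet > sisimborfet > sisimburfet  (by unconditioned shift, final devoicing, pre-nasal raising, vowel merger, palatalisation, vowel merger)

sisimburfet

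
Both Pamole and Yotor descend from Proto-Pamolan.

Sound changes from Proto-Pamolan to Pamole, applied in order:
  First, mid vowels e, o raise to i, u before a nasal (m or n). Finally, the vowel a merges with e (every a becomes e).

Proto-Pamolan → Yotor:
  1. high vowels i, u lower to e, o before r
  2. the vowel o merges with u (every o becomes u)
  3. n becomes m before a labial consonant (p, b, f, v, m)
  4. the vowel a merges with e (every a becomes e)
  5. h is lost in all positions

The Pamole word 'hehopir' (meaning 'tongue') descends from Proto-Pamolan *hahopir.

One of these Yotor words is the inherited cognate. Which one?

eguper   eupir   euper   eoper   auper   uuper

Yotor: *hahopir > hahoper > hahuper > hehuper > euper  (by pre-rhotic lowering, vowel merger, vowel merger, h-loss)

euper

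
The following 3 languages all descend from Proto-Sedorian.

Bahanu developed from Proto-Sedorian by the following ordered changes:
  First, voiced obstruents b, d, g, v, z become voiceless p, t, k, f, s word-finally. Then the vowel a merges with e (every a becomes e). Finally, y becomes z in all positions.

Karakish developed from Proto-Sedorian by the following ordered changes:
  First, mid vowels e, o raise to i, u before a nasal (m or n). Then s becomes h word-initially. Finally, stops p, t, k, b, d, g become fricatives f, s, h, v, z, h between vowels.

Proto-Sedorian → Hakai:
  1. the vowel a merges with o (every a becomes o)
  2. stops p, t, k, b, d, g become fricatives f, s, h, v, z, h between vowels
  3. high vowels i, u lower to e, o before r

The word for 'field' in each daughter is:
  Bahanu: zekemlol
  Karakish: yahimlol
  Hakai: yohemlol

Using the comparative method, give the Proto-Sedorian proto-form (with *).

*yakemlol

Position 4: Bahanu has e, Karakish has i, Hakai has e. Taking the neighbouring segments as reconstructed: Bahanu e could go back to *a or *e; Karakish i could go back to *e or *i; Hakai e can only go back to *e — the one source consistent with every daughter is *e.
Position 2: Bahanu has e, Karakish has a, Hakai has o. Karakish preserves a here (none of its changes turn any other segment into a), so the proto-segment is *a.
Position 3: Bahanu has k, Karakish has h, Hakai has h. Taking the neighbouring segments as reconstructed: Bahanu k can only go back to *k; Karakish h could go back to *k or *g or *h; Hakai h could go back to *k or *g or *h — the one source consistent with every daughter is *k.
This points to *yakemlol. Verify forward in each daughter:
Bahanu: *yakemlol
  yakemlol (rule 1 does not apply)
  yakemlol → yekemlol   [vowel merger]
  yekemlol → zekemlol   [unconditioned shift]
  giving Bahanu zekemlol.
Karakish: start from *yakemlol.
  rule 1 (pre-nasal raising): yakemlol → yakimlol
  rule 2: no change — yakimlol
  rule 3 (intervocalic lenition): yakimlol → yahimlol
  ⇒ Karakish yahimlol
Hakai: start from *yakemlol.
  rule 1 (vowel merger): yakemlol → yokemlol
  rule 2 (intervocalic lenition): yokemlol → yohemlol
  rule 3: no change — yohemlol
  ⇒ Hakai yohemlol
Only *yakemlol yields all of Bahanu zekemlol, Karakish yahimlol, Hakai yohemlol.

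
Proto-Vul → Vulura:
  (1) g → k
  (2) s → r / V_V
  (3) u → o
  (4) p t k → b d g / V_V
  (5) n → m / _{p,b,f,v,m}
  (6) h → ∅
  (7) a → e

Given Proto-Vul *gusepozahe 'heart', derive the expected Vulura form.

Vulura: *gusepozahe > kusepozahe > kurepozahe > korepozahe > korebozahe > korebozae > korebozee  (by unconditioned shift, rhotacism, vowel merger, intervocalic voicing, h-loss, vowel merger)

korebozee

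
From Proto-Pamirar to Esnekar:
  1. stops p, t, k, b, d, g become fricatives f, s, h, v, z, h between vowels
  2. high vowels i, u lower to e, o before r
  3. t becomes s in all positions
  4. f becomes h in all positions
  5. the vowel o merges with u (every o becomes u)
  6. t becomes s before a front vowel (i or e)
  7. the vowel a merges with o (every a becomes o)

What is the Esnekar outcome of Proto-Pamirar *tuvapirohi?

Esnekar: *tuvapirohi
  tuvapirohi → tuvafirohi   [intervocalic lenition]
  tuvafirohi → tuvaferohi   [pre-rhotic lowering]
  tuvaferohi → suvaferohi   [unconditioned shift]
  suvaferohi → suvaherohi   [unconditioned shift]
  suvaherohi → suvaheruhi   [vowel merger]
  suvaheruhi (rule 6 does not apply)
  suvaheruhi → suvoheruhi   [vowel merger]
  giving Esnekar suvoheruhi.

suvoheruhi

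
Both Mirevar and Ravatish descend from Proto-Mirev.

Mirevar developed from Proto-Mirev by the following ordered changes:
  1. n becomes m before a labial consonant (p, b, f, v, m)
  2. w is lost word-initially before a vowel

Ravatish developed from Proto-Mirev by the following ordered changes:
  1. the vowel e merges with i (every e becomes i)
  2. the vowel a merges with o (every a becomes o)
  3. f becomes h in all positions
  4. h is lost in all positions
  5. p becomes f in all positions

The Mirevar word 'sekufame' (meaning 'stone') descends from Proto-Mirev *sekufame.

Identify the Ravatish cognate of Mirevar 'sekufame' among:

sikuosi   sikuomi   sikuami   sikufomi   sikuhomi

Ravatish: start from *sekufame.
  rule 1 (vowel merger): sekufame → sikufami
  rule 2 (vowel merger): sikufami → sikufomi
  rule 3 (unconditioned shift): sikufomi → sikuhomi
  rule 4 (h-loss): sikuhomi → sikuomi
  rule 5: no change — sikuomi
  ⇒ Ravatish sikuomi
The other candidates each miss or misapply at least one Ravatish change.

sikuomi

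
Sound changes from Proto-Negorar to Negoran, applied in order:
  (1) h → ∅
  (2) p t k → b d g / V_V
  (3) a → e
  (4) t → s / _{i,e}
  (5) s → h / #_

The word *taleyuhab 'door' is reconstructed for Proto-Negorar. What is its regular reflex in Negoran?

heleyueb

Negoran: *taleyuhab
  taleyuhab → taleyuab   [h-loss]
  taleyuab (rule 2 does not apply)
  taleyuab → teleyueb   [vowel merger]
  teleyueb → seleyueb   [palatalisation]
  seleyueb → heleyueb   [debuccalisation]
  giving Negoran heleyueb.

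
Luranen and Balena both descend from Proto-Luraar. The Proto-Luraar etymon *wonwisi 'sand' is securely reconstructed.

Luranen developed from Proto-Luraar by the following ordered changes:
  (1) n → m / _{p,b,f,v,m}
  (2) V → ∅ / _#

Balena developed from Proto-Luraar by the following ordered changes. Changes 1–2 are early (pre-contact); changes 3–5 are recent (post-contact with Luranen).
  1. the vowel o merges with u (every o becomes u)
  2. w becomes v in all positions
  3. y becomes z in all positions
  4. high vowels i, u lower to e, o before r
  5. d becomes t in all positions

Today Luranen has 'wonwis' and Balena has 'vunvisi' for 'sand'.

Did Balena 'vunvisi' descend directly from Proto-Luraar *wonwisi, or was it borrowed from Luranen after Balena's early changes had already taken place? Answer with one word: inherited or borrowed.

inherited

If inherited, *wonwisi would pass through all of Balena's changes:
Balena: *wonwisi
  wonwisi → wunwisi   [vowel merger]
  wunwisi → vunvisi   [unconditioned shift]
  vunvisi (rule 3 does not apply)
  vunvisi (rule 4 does not apply)
  vunvisi (rule 5 does not apply)
  giving Balena vunvisi.
If borrowed from Luranen 'wonwis' after the early changes, it would undergo only the recent ones:
  rule 3 (unconditioned shift): no change (wonwis)
  rule 4 (pre-rhotic lowering): no change (wonwis)
  rule 5 (unconditioned shift): no change (wonwis)
  ⇒ as a loan: wonwis
Balena 'vunvisi' matches the inherited outcome exactly, so it is an inherited cognate, not a loan.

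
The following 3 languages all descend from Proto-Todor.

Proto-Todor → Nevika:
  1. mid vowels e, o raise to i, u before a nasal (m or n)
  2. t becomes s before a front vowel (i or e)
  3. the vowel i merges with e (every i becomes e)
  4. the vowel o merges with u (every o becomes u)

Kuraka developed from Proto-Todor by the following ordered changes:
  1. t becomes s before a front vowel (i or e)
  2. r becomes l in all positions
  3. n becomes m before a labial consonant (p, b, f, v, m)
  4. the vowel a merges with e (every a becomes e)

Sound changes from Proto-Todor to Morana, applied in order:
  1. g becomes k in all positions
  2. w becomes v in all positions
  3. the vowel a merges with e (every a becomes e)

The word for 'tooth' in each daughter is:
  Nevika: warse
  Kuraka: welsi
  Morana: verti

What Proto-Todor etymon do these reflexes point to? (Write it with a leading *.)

*warti

Position 5: Nevika has e, Kuraka has i, Morana has i. Kuraka preserves i here (none of its changes turn any other segment into i), so the proto-segment is *i.
Position 4: Nevika has s, Kuraka has s, Morana has t. Morana preserves t here (none of its changes turn any other segment into t), so the proto-segment is *t.
This points to *warti. Verify forward in each daughter:
Nevika: *warti > warsi > warse  (by palatalisation, vowel merger)
Kuraka: start from *warti.
  rule 1 (palatalisation): warti → warsi
  rule 2 (unconditioned shift): warsi → walsi
  rule 3: no change — walsi
  rule 4 (vowel merger): walsi → welsi
  ⇒ Kuraka welsi
Morana: *warti > varti > verti  (by unconditioned shift, vowel merger)
*warti is the unique common source.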